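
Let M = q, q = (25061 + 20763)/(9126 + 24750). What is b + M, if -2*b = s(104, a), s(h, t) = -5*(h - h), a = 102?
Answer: 11456/8469 ≈ 1.3527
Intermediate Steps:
q = 11456/8469 (q = 45824/33876 = 45824*(1/33876) = 11456/8469 ≈ 1.3527)
s(h, t) = 0 (s(h, t) = -5*0 = 0)
b = 0 (b = -½*0 = 0)
M = 11456/8469 ≈ 1.3527
b + M = 0 + 11456/8469 = 11456/8469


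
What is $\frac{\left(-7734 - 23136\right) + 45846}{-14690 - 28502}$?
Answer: $- \frac{1872}{5399} \approx -0.34673$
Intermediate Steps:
$\frac{\left(-7734 - 23136\right) + 45846}{-14690 - 28502} = \frac{\left(-7734 - 23136\right) + 45846}{-43192} = \left(-30870 + 45846\right) \left(- \frac{1}{43192}\right) = 14976 \left(- \frac{1}{43192}\right) = - \frac{1872}{5399}$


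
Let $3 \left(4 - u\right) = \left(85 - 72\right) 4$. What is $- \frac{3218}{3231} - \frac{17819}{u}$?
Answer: $\frac{172590847}{129240} \approx 1335.4$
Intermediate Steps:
$u = - \frac{40}{3}$ ($u = 4 - \frac{\left(85 - 72\right) 4}{3} = 4 - \frac{13 \cdot 4}{3} = 4 - \frac{52}{3} = - \frac{40}{3} \approx -13.333$)
$- \frac{3218}{3231} - \frac{17819}{u} = - \frac{3218}{3231} - \frac{17819}{- \frac{40}{3}} = \left(-3218\right) \frac{1}{3231} - - \frac{53457}{40} = - \frac{3218}{3231} + \frac{53457}{40} = \frac{172590847}{129240}$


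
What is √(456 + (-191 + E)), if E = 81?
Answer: √346 ≈ 18.601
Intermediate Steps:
√(456 + (-191 + E)) = √(456 + (-191 + 81)) = √(456 - 110) = √346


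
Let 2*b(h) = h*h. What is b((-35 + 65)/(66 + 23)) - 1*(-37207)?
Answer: 294717097/7921 ≈ 37207.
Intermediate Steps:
b(h) = h²/2 (b(h) = (h*h)/2 = h²/2)
b((-35 + 65)/(66 + 23)) - 1*(-37207) = ((-35 + 65)/(66 + 23))²/2 - 1*(-37207) = (30/89)²/2 + 37207 = (½)*(900/7921) + 37207 = 450/7921 + 37207 = 294717097/7921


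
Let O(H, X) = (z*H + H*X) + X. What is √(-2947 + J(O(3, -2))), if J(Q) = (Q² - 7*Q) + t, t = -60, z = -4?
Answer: I*√2467 ≈ 49.669*I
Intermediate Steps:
O(H, X) = X - 4*H + H*X (O(H, X) = (-4*H + H*X) + X = X - 4*H + H*X)
J(Q) = -60 + Q² - 7*Q (J(Q) = (Q² - 7*Q) - 60 = -60 + Q² - 7*Q)
√(-2947 + J(O(3, -2))) = √(-2947 + (-60 + (-2 - 4*3 + 3*(-2))² - 7*(-2 - 4*3 + 3*(-2)))) = √(-2947 + (-60 + (-2 - 12 - 6)² - 7*(-2 - 12 - 6))) = √(-2947 + (-60 + (-20)² - 7*(-20))) = √(-2947 + (-60 + 400 + 140)) = √(-2947 + 480) = √(-2467) = I*√2467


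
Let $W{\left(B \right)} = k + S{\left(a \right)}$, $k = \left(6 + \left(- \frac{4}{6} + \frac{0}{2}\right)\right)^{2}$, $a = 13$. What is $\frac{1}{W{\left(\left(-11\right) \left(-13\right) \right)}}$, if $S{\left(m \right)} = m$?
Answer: $\frac{9}{373} \approx 0.024129$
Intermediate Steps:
$k = \frac{256}{9}$ ($k = \left(6 + \left(\left(-4\right) \frac{1}{6} + 0 \cdot \frac{1}{2}\right)\right)^{2} = \left(6 + \left(- \frac{2}{3} + 0\right)\right)^{2} = \left(6 - \frac{2}{3}\right)^{2} = \left(\frac{16}{3}\right)^{2} = \frac{256}{9} \approx 28.444$)
$W{\left(B \right)} = \frac{373}{9}$ ($W{\left(B \right)} = \frac{256}{9} + 13 = \frac{373}{9}$)
$\frac{1}{W{\left(\left(-11\right) \left(-13\right) \right)}} = \frac{1}{\frac{373}{9}} = \frac{9}{373}$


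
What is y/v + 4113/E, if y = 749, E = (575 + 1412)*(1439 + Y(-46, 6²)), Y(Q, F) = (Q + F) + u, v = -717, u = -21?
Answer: -2092525283/2005948032 ≈ -1.0432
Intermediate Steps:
Y(Q, F) = -21 + F + Q (Y(Q, F) = (Q + F) - 21 = (F + Q) - 21 = -21 + F + Q)
E = 2797696 (E = (575 + 1412)*(1439 + (-21 + 6² - 46)) = 1987*(1439 + (-21 + 36 - 46)) = 1987*(1439 - 31) = 1987*1408 = 2797696)
y/v + 4113/E = 749/(-717) + 4113/2797696 = 749*(-1/717) + 4113*(1/2797696) = -749/717 + 4113/2797696 = -2092525283/2005948032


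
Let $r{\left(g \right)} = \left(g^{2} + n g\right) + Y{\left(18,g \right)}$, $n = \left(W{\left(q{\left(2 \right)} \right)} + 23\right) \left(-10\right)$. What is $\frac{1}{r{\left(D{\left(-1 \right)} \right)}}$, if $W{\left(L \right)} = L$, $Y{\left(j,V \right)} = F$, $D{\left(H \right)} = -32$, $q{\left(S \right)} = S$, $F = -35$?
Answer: $\frac{1}{8989} \approx 0.00011125$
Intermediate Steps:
$Y{\left(j,V \right)} = -35$
$n = -250$ ($n = \left(2 + 23\right) \left(-10\right) = 25 \left(-10\right) = -250$)
$r{\left(g \right)} = -35 + g^{2} - 250 g$ ($r{\left(g \right)} = \left(g^{2} - 250 g\right) - 35 = -35 + g^{2} - 250 g$)
$\frac{1}{r{\left(D{\left(-1 \right)} \right)}} = \frac{1}{-35 + \left(-32\right)^{2} - -8000} = \frac{1}{-35 + 1024 + 8000} = \frac{1}{8989}$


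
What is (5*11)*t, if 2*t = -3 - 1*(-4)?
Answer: 55/2 ≈ 27.500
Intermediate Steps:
t = ½ (t = (-3 - 1*(-4))/2 = (-3 + 4)/2 = (½)*1 = ½ ≈ 0.50000)
(5*11)*t = (5*11)*(½) = 55*(½) = 55/2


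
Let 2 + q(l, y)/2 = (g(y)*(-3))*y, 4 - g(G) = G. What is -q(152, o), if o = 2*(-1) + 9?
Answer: -122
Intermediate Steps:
g(G) = 4 - G
o = 7 (o = -2 + 9 = 7)
q(l, y) = -4 + 2*y*(-12 + 3*y) (q(l, y) = -4 + 2*(((4 - y)*(-3))*y) = -4 + 2*((-12 + 3*y)*y) = -4 + 2*(y*(-12 + 3*y)) = -4 + 2*y*(-12 + 3*y))
-q(152, o) = -(-4 + 6*7*(-4 + 7)) = -(-4 + 6*7*3) = -(-4 + 126) = -1*122 = -122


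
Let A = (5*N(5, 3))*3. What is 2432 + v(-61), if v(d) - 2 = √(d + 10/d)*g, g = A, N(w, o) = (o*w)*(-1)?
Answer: 2434 - 225*I*√227591/61 ≈ 2434.0 - 1759.7*I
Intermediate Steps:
N(w, o) = -o*w
A = -225 (A = (5*(-1*3*5))*3 = (5*(-15))*3 = -75*3 = -225)
g = -225
v(d) = 2 - 225*√(d + 10/d) (v(d) = 2 + √(d + 10/d)*(-225) = 2 - 225*√(d + 10/d))
2432 + v(-61) = 2432 + (2 - 225*√(-61 + 10/(-61))) = 2432 + (2 - 225*√(-61 + 10*(-1/61))) = 2432 + (2 - 225*√(-61 - 10/61)) = 2432 + (2 - 225*I*√227591/61) = 2434 - 225*I*√227591/61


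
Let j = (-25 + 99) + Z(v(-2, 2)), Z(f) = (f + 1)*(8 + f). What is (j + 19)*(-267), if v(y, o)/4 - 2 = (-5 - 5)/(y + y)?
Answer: -156729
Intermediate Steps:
v(y, o) = 8 - 20/y (v(y, o) = 8 + 4*((-5 - 5)/(y + y)) = 8 + 4*(-10*1/(2*y)) = 8 + 4*(-5/y) = 8 - 20/y)
Z(f) = (1 + f)*(8 + f)
j = 568 (j = (-25 + 99) + (8 + (8 - 20/(-2))**2 + 9*(8 - 20/(-2))) = 74 + (8 + (8 - 20*(-1/2))**2 + 9*(8 - 20*(-1/2))) = 74 + (8 + (8 + 10)**2 + 9*(8 + 10)) = 74 + (8 + 18**2 + 9*18) = 74 + (8 + 324 + 162) = 74 + 494 = 568)
(j + 19)*(-267) = (568 + 19)*(-267) = 587*(-267) = -156729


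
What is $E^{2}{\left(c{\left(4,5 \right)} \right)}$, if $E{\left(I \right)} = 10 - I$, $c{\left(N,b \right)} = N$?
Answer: $36$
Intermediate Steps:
$E^{2}{\left(c{\left(4,5 \right)} \right)} = \left(10 - 4\right)^{2} = 6^{2} = 36$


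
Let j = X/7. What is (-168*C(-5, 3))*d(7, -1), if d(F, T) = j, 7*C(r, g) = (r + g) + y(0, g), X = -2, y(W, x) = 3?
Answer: 48/7 ≈ 6.8571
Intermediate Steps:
j = -2/7 ≈ -0.28571
C(r, g) = 3/7 + g/7 + r/7 (C(r, g) = ((r + g) + 3)/7 = ((g + r) + 3)/7 = (3 + g + r)/7 = 3/7 + g/7 + r/7)
d(F, T) = -2/7
(-168*C(-5, 3))*d(7, -1) = -168*(3/7 + (⅐)*3 + (⅐)*(-5))*(-2/7) = -168*(3/7 + 3/7 - 5/7)*(-2/7) = -168*⅐*(-2/7) = -24*(-2/7) = 48/7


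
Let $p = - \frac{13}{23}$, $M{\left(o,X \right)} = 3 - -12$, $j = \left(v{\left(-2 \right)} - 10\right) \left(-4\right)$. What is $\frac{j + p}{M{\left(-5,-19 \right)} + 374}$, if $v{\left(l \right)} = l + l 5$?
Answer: $\frac{2011}{8947} \approx 0.22477$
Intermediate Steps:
$v{\left(l \right)} = 6 l$ ($v{\left(l \right)} = l + 5 l = 6 l$)
$j = 88$ ($j = \left(6 \left(-2\right) - 10\right) \left(-4\right) = \left(-12 - 10\right) \left(-4\right) = \left(-22\right) \left(-4\right) = 88$)
$M{\left(o,X \right)} = 15$ ($M{\left(o,X \right)} = 3 + 12 = 15$)
$p = - \frac{13}{23}$ ($p = \left(-13\right) \frac{1}{23} = - \frac{13}{23} \approx -0.56522$)
$\frac{j + p}{M{\left(-5,-19 \right)} + 374} = \frac{88 - \frac{13}{23}}{15 + 374} = \frac{2011}{23 \cdot 389} = \frac{2011}{23} \cdot \frac{1}{389} = \frac{2011}{8947}$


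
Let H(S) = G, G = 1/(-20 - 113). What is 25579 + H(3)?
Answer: 3402006/133 ≈ 25579.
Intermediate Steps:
G = -1/133 (G = 1/(-133) = -1/133 ≈ -0.0075188)
H(S) = -1/133
25579 + H(3) = 25579 - 1/133 = 3402006/133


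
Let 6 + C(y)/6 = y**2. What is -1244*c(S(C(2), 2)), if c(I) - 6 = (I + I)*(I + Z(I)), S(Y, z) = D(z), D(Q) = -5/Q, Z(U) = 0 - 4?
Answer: -47894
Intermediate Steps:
C(y) = -36 + 6*y**2
Z(U) = -4
S(Y, z) = -5/z
c(I) = 6 + 2*I*(-4 + I) (c(I) = 6 + (I + I)*(I - 4) = 6 + (2*I)*(-4 + I) = 6 + 2*I*(-4 + I))
-1244*c(S(C(2), 2)) = -1244*(6 - (-40)/2 + 2*(-5/2)**2) = -1244*(6 - (-40)/2 + 2*(-5*1/2)**2) = -1244*(6 - 8*(-5/2) + 2*(-5/2)**2) = -1244*(6 + 20 + 2*(25/4)) = -1244*(6 + 20 + 25/2) = -1244*77/2 = -47894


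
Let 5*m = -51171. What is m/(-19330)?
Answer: 51171/96650 ≈ 0.52945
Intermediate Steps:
m = -51171/5 (m = (1/5)*(-51171) = -51171/5 ≈ -10234.)
m/(-19330) = -51171/5/(-19330) = -51171/5*(-1/19330) = 51171/96650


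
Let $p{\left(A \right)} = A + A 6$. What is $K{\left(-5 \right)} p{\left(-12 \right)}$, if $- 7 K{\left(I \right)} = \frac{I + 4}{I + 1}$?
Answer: $3$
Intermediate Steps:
$K{\left(I \right)} = - \frac{4 + I}{7 \left(1 + I\right)}$ ($K{\left(I \right)} = - \frac{\left(I + 4\right) \frac{1}{I + 1}}{7} = - \frac{\left(4 + I\right) \frac{1}{1 + I}}{7} = - \frac{\frac{1}{1 + I} \left(4 + I\right)}{7} = - \frac{4 + I}{7 \left(1 + I\right)}$)
$p{\left(A \right)} = 7 A$ ($p{\left(A \right)} = A + 6 A = 7 A$)
$K{\left(-5 \right)} p{\left(-12 \right)} = \frac{-4 - -5}{7 \left(1 - 5\right)} 7 \left(-12\right) = \frac{-4 + 5}{7 \left(-4\right)} \left(-84\right) = \frac{1}{7} \left(- \frac{1}{4}\right) 1 \left(-84\right) = \left(- \frac{1}{28}\right) \left(-84\right) = 3$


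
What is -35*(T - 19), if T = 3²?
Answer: 350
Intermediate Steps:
T = 9
-35*(T - 19) = -35*(9 - 19) = -35*(-10) = 350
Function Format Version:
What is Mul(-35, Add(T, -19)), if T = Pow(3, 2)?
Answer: 350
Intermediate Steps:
T = 9
Mul(-35, Add(T, -19)) = Mul(-35, Add(9, -19)) = Mul(-35, -10) = 350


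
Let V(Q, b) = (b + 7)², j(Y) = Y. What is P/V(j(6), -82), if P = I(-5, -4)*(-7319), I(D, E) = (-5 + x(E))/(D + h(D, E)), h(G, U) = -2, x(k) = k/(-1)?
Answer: -7319/39375 ≈ -0.18588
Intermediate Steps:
x(k) = -k (x(k) = k*(-1) = -k)
V(Q, b) = (7 + b)²
I(D, E) = (-5 - E)/(-2 + D) (I(D, E) = (-5 - E)/(D - 2) = (-5 - E)/(-2 + D))
P = -7319/7 (P = ((-5 - 1*(-4))/(-2 - 5))*(-7319) = ((-5 + 4)/(-7))*(-7319) = -⅐*(-1)*(-7319) = (⅐)*(-7319) = -7319/7 ≈ -1045.6)
P/V(j(6), -82) = -7319/(7*(7 - 82)²) = -7319/(7*((-75)²)) = -7319/7/5625 = -7319/7*1/5625 = -7319/39375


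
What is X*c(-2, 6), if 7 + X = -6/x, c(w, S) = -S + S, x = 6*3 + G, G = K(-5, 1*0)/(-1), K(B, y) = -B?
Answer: 0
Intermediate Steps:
G = -5 (G = -1*(-5)/(-1) = 5*(-1) = -5)
x = 13 (x = 6*3 - 5 = 18 - 5 = 13)
c(w, S) = 0
X = -97/13 (X = -7 - 6/13 = -97/13 ≈ -7.4615)
X*c(-2, 6) = -97/13*0 = 0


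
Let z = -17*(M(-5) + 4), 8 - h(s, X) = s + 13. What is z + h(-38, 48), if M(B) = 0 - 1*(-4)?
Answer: -103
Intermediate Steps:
h(s, X) = -5 - s (h(s, X) = 8 - (s + 13) = 8 - (13 + s) = 8 + (-13 - s) = -5 - s)
M(B) = 4 (M(B) = 0 + 4 = 4)
z = -136 (z = -17*(4 + 4) = -17*8 = -136)
z + h(-38, 48) = -136 + (-5 - 1*(-38)) = -136 + (-5 + 38) = -136 + 33 = -103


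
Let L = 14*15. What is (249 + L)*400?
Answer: 183600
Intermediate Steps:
L = 210
(249 + L)*400 = (249 + 210)*400 = 459*400 = 183600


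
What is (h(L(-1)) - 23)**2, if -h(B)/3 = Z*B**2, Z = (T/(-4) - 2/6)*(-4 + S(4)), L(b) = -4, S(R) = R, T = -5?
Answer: 529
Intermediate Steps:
Z = 0 (Z = (-5/(-4) - 2/6)*(-4 + 4) = (-5*(-1/4) - 2*1/6)*0 = (5/4 - 1/3)*0 = (11/12)*0 = 0)
h(B) = 0 (h(B) = -0*B**2 = -3*0 = 0)
(h(L(-1)) - 23)**2 = (0 - 23)**2 = (-23)**2 = 529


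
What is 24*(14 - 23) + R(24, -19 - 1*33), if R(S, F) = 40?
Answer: -176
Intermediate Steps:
24*(14 - 23) + R(24, -19 - 1*33) = 24*(14 - 23) + 40 = 24*(-9) + 40 = -216 + 40 = -176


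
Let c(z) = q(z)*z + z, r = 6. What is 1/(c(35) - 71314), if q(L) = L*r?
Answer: -1/63929 ≈ -1.5642e-5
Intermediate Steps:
q(L) = 6*L (q(L) = L*6 = 6*L)
c(z) = z + 6*z² (c(z) = (6*z)*z + z = 6*z² + z = z + 6*z²)
1/(c(35) - 71314) = 1/(35*(1 + 6*35) - 71314) = 1/(35*(1 + 210) - 71314) = 1/(35*211 - 71314) = 1/(7385 - 71314) = 1/(-63929) = -1/63929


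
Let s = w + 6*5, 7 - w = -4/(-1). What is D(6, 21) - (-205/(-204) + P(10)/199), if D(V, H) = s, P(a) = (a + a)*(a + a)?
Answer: 1217273/40596 ≈ 29.985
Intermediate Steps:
P(a) = 4*a² (P(a) = (2*a)*(2*a) = 4*a²)
w = 3 (w = 7 - (-4)/(-1) = 7 - (-4)*(-1) = 7 - 1*4 = 7 - 4 = 3)
s = 33 (s = 3 + 6*5 = 3 + 30 = 33)
D(V, H) = 33
D(6, 21) - (-205/(-204) + P(10)/199) = 33 - (-205/(-204) + (4*10²)/199) = 33 - (-205*(-1/204) + (4*100)*(1/199)) = 33 - (205/204 + 400*(1/199)) = 33 - (205/204 + 400/199) = 33 - 1*122395/40596 = 33 - 122395/40596 = 1217273/40596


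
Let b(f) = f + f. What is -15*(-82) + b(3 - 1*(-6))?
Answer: 1248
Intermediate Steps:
b(f) = 2*f
-15*(-82) + b(3 - 1*(-6)) = -15*(-82) + 2*(3 - 1*(-6)) = 1230 + 2*(3 + 6) = 1230 + 2*9 = 1230 + 18 = 1248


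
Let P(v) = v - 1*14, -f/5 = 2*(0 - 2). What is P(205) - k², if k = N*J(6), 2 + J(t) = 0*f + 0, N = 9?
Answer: -133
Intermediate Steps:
f = 20 (f = -10*(0 - 2) = -10*(-2) = -5*(-4) = 20)
J(t) = -2 (J(t) = -2 + (0*20 + 0) = -2 + (0 + 0) = -2 + 0 = -2)
P(v) = -14 + v (P(v) = v - 14 = -14 + v)
k = -18 (k = 9*(-2) = -18)
P(205) - k² = (-14 + 205) - 1*(-18)² = 191 - 1*324 = 191 - 324 = -133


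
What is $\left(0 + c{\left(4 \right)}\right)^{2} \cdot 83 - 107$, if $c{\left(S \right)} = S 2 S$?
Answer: $84885$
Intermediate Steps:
$c{\left(S \right)} = 2 S^{2}$ ($c{\left(S \right)} = 2 S S = 2 S^{2}$)
$\left(0 + c{\left(4 \right)}\right)^{2} \cdot 83 - 107 = \left(0 + 2 \cdot 4^{2}\right)^{2} \cdot 83 - 107 = \left(0 + 2 \cdot 16\right)^{2} \cdot 83 - 107 = \left(0 + 32\right)^{2} \cdot 83 - 107 = 32^{2} \cdot 83 - 107 = 1024 \cdot 83 - 107 = 84992 - 107 = 84885$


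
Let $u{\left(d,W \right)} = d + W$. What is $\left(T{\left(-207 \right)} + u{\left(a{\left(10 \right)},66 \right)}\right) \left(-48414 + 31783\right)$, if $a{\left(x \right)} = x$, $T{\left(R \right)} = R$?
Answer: $2178661$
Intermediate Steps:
$u{\left(d,W \right)} = W + d$
$\left(T{\left(-207 \right)} + u{\left(a{\left(10 \right)},66 \right)}\right) \left(-48414 + 31783\right) = \left(-207 + \left(66 + 10\right)\right) \left(-48414 + 31783\right) = \left(-207 + 76\right) \left(-16631\right) = \left(-131\right) \left(-16631\right) = 2178661$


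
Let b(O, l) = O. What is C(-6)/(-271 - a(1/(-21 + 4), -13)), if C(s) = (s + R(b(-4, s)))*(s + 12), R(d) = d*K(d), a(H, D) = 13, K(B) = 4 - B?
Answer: 57/71 ≈ 0.80282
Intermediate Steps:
R(d) = d*(4 - d)
C(s) = (-32 + s)*(12 + s) (C(s) = (s - 4*(4 - 1*(-4)))*(s + 12) = (s - 4*(4 + 4))*(12 + s) = (s - 4*8)*(12 + s) = (s - 32)*(12 + s) = (-32 + s)*(12 + s))
C(-6)/(-271 - a(1/(-21 + 4), -13)) = (-384 + (-6)**2 - 20*(-6))/(-271 - 1*13) = (-384 + 36 + 120)/(-271 - 13) = -228/(-284) = -228*(-1/284) = 57/71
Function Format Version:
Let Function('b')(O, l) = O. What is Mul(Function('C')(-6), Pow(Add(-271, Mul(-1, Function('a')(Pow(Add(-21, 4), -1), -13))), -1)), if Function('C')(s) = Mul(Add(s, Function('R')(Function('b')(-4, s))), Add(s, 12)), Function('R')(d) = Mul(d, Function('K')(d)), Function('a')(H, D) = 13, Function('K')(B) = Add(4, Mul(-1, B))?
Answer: Rational(57, 71) ≈ 0.80282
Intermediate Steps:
Function('R')(d) = Mul(d, Add(4, Mul(-1, d)))
Function('C')(s) = Mul(Add(-32, s), Add(12, s)) (Function('C')(s) = Mul(Add(s, Mul(-4, Add(4, Mul(-1, -4)))), Add(s, 12)) = Mul(Add(s, Mul(-4, Add(4, 4))), Add(12, s)) = Mul(Add(s, Mul(-4, 8)), Add(12, s)) = Mul(Add(s, -32), Add(12, s)) = Mul(Add(-32, s), Add(12, s)))
Mul(Function('C')(-6), Pow(Add(-271, Mul(-1, Function('a')(Pow(Add(-21, 4), -1), -13))), -1)) = Mul(Add(-384, Pow(-6, 2), Mul(-20, -6)), Pow(Add(-271, Mul(-1, 13)), -1)) = Mul(Add(-384, 36, 120), Pow(Add(-271, -13), -1)) = Mul(-228, Pow(-284, -1)) = Mul(-228, Rational(-1, 284)) = Rational(57, 71)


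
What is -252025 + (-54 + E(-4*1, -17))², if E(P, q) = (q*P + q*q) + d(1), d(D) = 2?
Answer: -159000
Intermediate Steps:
E(P, q) = 2 + q² + P*q (E(P, q) = (q*P + q*q) + 2 = (P*q + q²) + 2 = (q² + P*q) + 2 = 2 + q² + P*q)
-252025 + (-54 + E(-4*1, -17))² = -252025 + (-54 + (2 + (-17)² - 4*1*(-17)))² = -252025 + (-54 + (2 + 289 - 4*(-17)))² = -252025 + (-54 + (2 + 289 + 68))² = -252025 + (-54 + 359)² = -252025 + 305² = -252025 + 93025 = -159000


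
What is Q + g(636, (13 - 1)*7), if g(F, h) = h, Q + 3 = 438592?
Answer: 438673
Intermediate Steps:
Q = 438589 (Q = -3 + 438592 = 438589)
Q + g(636, (13 - 1)*7) = 438589 + (13 - 1)*7 = 438589 + 12*7 = 438589 + 84 = 438673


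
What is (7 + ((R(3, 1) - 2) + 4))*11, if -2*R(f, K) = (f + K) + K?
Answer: 143/2 ≈ 71.500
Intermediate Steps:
R(f, K) = -K - f/2 (R(f, K) = -((f + K) + K)/2 = -((K + f) + K)/2 = -(f + 2*K)/2 = -K - f/2)
(7 + ((R(3, 1) - 2) + 4))*11 = (7 + (((-1*1 - ½*3) - 2) + 4))*11 = (7 + (((-1 - 3/2) - 2) + 4))*11 = (7 + ((-5/2 - 2) + 4))*11 = (7 + (-9/2 + 4))*11 = (7 - ½)*11 = (13/2)*11 = 143/2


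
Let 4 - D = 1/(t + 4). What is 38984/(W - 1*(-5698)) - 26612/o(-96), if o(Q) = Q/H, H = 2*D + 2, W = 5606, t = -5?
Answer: 9410435/2826 ≈ 3329.9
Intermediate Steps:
D = 5 (D = 4 - 1/(-5 + 4) = 4 - 1/(-1) = 4 - 1*(-1) = 4 + 1 = 5)
H = 12 (H = 2*5 + 2 = 10 + 2 = 12)
o(Q) = Q/12
38984/(W - 1*(-5698)) - 26612/o(-96) = 38984/(5606 - 1*(-5698)) - 26612/((1/12)*(-96)) = 38984/(5606 + 5698) - 26612/(-8) = 38984/11304 - 26612*(-⅛) = 38984*(1/11304) + 6653/2 = 4873/1413 + 6653/2 = 9410435/2826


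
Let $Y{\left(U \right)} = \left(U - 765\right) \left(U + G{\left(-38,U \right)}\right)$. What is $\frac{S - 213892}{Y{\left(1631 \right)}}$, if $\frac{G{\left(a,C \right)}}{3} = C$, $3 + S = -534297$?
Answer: $- \frac{93524}{706223} \approx -0.13243$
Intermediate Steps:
$S = -534300$ ($S = -3 - 534297 = -534300$)
$G{\left(a,C \right)} = 3 C$
$Y{\left(U \right)} = 4 U \left(-765 + U\right)$ ($Y{\left(U \right)} = \left(U - 765\right) \left(U + 3 U\right) = \left(-765 + U\right) 4 U = 4 U \left(-765 + U\right)$)
$\frac{S - 213892}{Y{\left(1631 \right)}} = \frac{-534300 - 213892}{4 \cdot 1631 \left(-765 + 1631\right)} = - \frac{748192}{4 \cdot 1631 \cdot 866} = - \frac{748192}{5649784} = \left(-748192\right) \frac{1}{5649784} = - \frac{93524}{706223}$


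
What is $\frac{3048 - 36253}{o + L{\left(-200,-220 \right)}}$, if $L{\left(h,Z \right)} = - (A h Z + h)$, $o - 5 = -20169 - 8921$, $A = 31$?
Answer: $\frac{6641}{278577} \approx 0.023839$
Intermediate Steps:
$o = -29085$ ($o = 5 - 29090 = -29085$)
$L{\left(h,Z \right)} = - h - 31 Z h$ ($L{\left(h,Z \right)} = - (31 h Z + h) = - (31 Z h + h) = - (h + 31 Z h) = - h - 31 Z h$)
$\frac{3048 - 36253}{o + L{\left(-200,-220 \right)}} = \frac{3048 - 36253}{-29085 - - 200 \left(1 + 31 \left(-220\right)\right)} = - \frac{33205}{-29085 - - 200 \left(1 - 6820\right)} = - \frac{33205}{-29085 - \left(-200\right) \left(-6819\right)} = - \frac{33205}{-29085 - 1363800} = - \frac{33205}{-1392885} = \left(-33205\right) \left(- \frac{1}{1392885}\right) = \frac{6641}{278577}$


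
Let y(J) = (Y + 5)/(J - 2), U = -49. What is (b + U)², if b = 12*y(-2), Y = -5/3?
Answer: 3481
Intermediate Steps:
Y = -5/3 (Y = -5*⅓ = -5/3 ≈ -1.6667)
y(J) = 10/(3*(-2 + J)) (y(J) = (-5/3 + 5)/(J - 2) = 10/(3*(-2 + J)))
b = -10 (b = 12*(10/(3*(-2 - 2))) = 12*((10/3)/(-4)) = 12*((10/3)*(-¼)) = 12*(-⅚) = -10)
(b + U)² = (-10 - 49)² = (-59)² = 3481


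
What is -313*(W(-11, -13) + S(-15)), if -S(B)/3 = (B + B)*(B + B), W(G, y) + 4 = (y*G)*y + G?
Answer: 1431662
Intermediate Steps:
W(G, y) = -4 + G + G*y**2 (W(G, y) = -4 + ((y*G)*y + G) = -4 + ((G*y)*y + G) = -4 + (G*y**2 + G) = -4 + (G + G*y**2) = -4 + G + G*y**2)
S(B) = -12*B**2 (S(B) = -3*(B + B)*(B + B) = -3*2*B*2*B = -12*B**2)
-313*(W(-11, -13) + S(-15)) = -313*((-4 - 11 - 11*(-13)**2) - 12*(-15)**2) = -313*((-4 - 11 - 11*169) - 12*225) = -313*((-4 - 11 - 1859) - 2700) = -313*(-1874 - 2700) = -313*(-4574) = 1431662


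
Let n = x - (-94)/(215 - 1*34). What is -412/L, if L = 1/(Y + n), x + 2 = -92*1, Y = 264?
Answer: -12715968/181 ≈ -70254.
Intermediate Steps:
x = -94 (x = -2 - 92*1 = -2 - 92 = -94)
n = -16920/181 (n = -94 - (-94)/(215 - 1*34) = -94 - (-94)/(215 - 34) = -94 - (-94)/181 = -94 - 1*(-94/181) = -94 + 94/181 = -16920/181 ≈ -93.481)
L = 181/30864 (L = 1/(264 - 16920/181) = 1/(30864/181) = 181/30864 ≈ 0.0058644)
-412/L = -412/181/30864 = -412*30864/181 = -12715968/181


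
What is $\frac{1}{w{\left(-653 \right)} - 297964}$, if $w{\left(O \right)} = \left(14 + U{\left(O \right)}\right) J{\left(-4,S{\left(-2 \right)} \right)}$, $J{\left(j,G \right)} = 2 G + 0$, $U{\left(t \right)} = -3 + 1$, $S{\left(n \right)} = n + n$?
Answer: $- \frac{1}{298060} \approx -3.355 \cdot 10^{-6}$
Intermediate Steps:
$S{\left(n \right)} = 2 n$
$U{\left(t \right)} = -2$
$J{\left(j,G \right)} = 2 G$
$w{\left(O \right)} = -96$ ($w{\left(O \right)} = \left(14 - 2\right) 2 \cdot 2 \left(-2\right) = 12 \cdot 2 \left(-4\right) = 12 \left(-8\right) = -96$)
$\frac{1}{w{\left(-653 \right)} - 297964} = \frac{1}{-96 - 297964} = \frac{1}{-298060} = - \frac{1}{298060}$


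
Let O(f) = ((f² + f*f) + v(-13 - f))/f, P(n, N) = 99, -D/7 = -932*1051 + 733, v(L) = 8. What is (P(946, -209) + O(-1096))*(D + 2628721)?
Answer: -2718404196988/137 ≈ -1.9842e+10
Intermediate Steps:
D = 6851593 (D = -7*(-932*1051 + 733) = -7*(-979532 + 733) = -7*(-978799) = 6851593)
O(f) = (8 + 2*f²)/f (O(f) = ((f² + f*f) + 8)/f = ((f² + f²) + 8)/f = (2*f² + 8)/f = (8 + 2*f²)/f)
(P(946, -209) + O(-1096))*(D + 2628721) = (99 + (2*(-1096) + 8/(-1096)))*(6851593 + 2628721) = (99 + (-2192 + 8*(-1/1096)))*9480314 = (99 + (-2192 - 1/137))*9480314 = (99 - 300305/137)*9480314 = -286742/137*9480314 = -2718404196988/137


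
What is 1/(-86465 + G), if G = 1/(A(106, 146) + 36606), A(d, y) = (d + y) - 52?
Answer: -36806/3182430789 ≈ -1.1565e-5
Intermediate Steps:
A(d, y) = -52 + d + y
G = 1/36806 (G = 1/((-52 + 106 + 146) + 36606) = 1/(200 + 36606) = 1/36806 ≈ 2.7169e-5)
1/(-86465 + G) = 1/(-86465 + 1/36806) = 1/(-3182430789/36806) = -36806/3182430789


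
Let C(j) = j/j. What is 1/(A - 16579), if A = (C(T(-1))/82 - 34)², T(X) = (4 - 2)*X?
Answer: -6724/103709827 ≈ -6.4835e-5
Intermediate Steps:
T(X) = 2*X
C(j) = 1
A = 7767369/6724 (A = (1/82 - 34)² = (-2787/82)² = 7767369/6724 ≈ 1155.2)
1/(A - 16579) = 1/(7767369/6724 - 16579) = 1/(-103709827/6724) = -6724/103709827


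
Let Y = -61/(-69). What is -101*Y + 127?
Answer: 2602/69 ≈ 37.710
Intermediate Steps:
Y = 61/69 (Y = -61*(-1/69) = 61/69 ≈ 0.88406)
-101*Y + 127 = -101*61/69 + 127 = -6161/69 + 127 = 2602/69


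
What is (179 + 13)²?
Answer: 36864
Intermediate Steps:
(179 + 13)² = 192² = 36864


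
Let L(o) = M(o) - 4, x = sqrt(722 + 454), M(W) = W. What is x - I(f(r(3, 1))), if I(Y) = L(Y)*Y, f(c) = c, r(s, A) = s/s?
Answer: 3 + 14*sqrt(6) ≈ 37.293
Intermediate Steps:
r(s, A) = 1
x = 14*sqrt(6) (x = sqrt(1176) = 14*sqrt(6) ≈ 34.293)
L(o) = -4 + o (L(o) = o - 4 = -4 + o)
I(Y) = Y*(-4 + Y) (I(Y) = (-4 + Y)*Y = Y*(-4 + Y))
x - I(f(r(3, 1))) = 14*sqrt(6) - (-4 + 1) = 14*sqrt(6) - (-3) = 14*sqrt(6) - 1*(-3) = 14*sqrt(6) + 3 = 3 + 14*sqrt(6)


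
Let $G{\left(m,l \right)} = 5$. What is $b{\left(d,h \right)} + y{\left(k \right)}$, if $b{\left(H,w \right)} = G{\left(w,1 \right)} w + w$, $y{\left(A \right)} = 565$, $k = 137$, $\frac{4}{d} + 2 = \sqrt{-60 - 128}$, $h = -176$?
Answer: $-491$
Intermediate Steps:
$d = \frac{4}{-2 + 2 i \sqrt{47}}$ ($d = \frac{4}{-2 + \sqrt{-60 - 128}} = \frac{4}{-2 + \sqrt{-188}} = \frac{4}{-2 + 2 i \sqrt{47}} \approx -0.041667 - 0.28565 i$)
$b{\left(H,w \right)} = 6 w$ ($b{\left(H,w \right)} = 5 w + w = 6 w$)
$b{\left(d,h \right)} + y{\left(k \right)} = 6 \left(-176\right) + 565 = -1056 + 565 = -491$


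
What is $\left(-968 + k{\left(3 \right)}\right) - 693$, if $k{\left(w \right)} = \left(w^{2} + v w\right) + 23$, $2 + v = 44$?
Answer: $-1503$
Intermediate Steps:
$v = 42$ ($v = -2 + 44 = 42$)
$k{\left(w \right)} = 23 + w^{2} + 42 w$ ($k{\left(w \right)} = \left(w^{2} + 42 w\right) + 23 = 23 + w^{2} + 42 w$)
$\left(-968 + k{\left(3 \right)}\right) - 693 = \left(-968 + \left(23 + 3^{2} + 42 \cdot 3\right)\right) - 693 = \left(-968 + \left(23 + 9 + 126\right)\right) - 693 = \left(-968 + 158\right) - 693 = -810 - 693 = -1503$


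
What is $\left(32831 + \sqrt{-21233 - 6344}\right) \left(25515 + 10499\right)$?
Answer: $1182375634 + 36014 i \sqrt{27577} \approx 1.1824 \cdot 10^{9} + 5.9806 \cdot 10^{6} i$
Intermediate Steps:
$\left(32831 + \sqrt{-21233 - 6344}\right) \left(25515 + 10499\right) = \left(32831 + \sqrt{-27577}\right) 36014 = \left(32831 + i \sqrt{27577}\right) 36014 = 1182375634 + 36014 i \sqrt{27577}$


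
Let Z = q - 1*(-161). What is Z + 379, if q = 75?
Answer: 615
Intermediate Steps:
Z = 236 (Z = 75 - 1*(-161) = 75 + 161 = 236)
Z + 379 = 236 + 379 = 615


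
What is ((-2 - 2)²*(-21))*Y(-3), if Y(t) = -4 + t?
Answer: 2352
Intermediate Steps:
((-2 - 2)²*(-21))*Y(-3) = ((-2 - 2)²*(-21))*(-4 - 3) = ((-4)²*(-21))*(-7) = (16*(-21))*(-7) = -336*(-7) = 2352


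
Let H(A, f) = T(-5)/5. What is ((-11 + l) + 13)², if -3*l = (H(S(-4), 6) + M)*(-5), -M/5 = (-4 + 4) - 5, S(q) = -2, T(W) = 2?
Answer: 17689/9 ≈ 1965.4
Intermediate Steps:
H(A, f) = ⅖ (H(A, f) = 2/5 = 2*(⅕) = ⅖)
M = 25 (M = -5*((-4 + 4) - 5) = -5*(0 - 5) = -5*(-5) = 25)
l = 127/3 (l = -(⅖ + 25)*(-5)/3 = -127*(-5)/15 = -⅓*(-127) = 127/3 ≈ 42.333)
((-11 + l) + 13)² = ((-11 + 127/3) + 13)² = (94/3 + 13)² = (133/3)² = 17689/9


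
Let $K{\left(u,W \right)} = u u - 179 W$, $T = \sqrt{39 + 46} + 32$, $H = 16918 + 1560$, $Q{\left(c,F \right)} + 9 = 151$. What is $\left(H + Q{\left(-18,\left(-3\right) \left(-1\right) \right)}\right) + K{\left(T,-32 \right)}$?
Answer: $25457 + 64 \sqrt{85} \approx 26047.0$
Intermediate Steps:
$Q{\left(c,F \right)} = 142$ ($Q{\left(c,F \right)} = -9 + 151 = 142$)
$H = 18478$
$T = 32 + \sqrt{85}$ ($T = \sqrt{85} + 32 = 32 + \sqrt{85} \approx 41.22$)
$K{\left(u,W \right)} = u^{2} - 179 W$
$\left(H + Q{\left(-18,\left(-3\right) \left(-1\right) \right)}\right) + K{\left(T,-32 \right)} = \left(18478 + 142\right) + \left(\left(32 + \sqrt{85}\right)^{2} - -5728\right) = 18620 + \left(\left(32 + \sqrt{85}\right)^{2} + 5728\right) = 18620 + \left(5728 + \left(32 + \sqrt{85}\right)^{2}\right) = 24348 + \left(32 + \sqrt{85}\right)^{2}$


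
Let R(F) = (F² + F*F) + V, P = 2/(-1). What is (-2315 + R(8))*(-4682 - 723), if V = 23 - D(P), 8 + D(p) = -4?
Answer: 11631560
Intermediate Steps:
P = -2 (P = 2*(-1) = -2)
D(p) = -12 (D(p) = -8 - 4 = -12)
V = 35 (V = 23 - 1*(-12) = 23 + 12 = 35)
R(F) = 35 + 2*F² (R(F) = (F² + F*F) + 35 = (F² + F²) + 35 = 2*F² + 35 = 35 + 2*F²)
(-2315 + R(8))*(-4682 - 723) = (-2315 + (35 + 2*8²))*(-4682 - 723) = (-2315 + (35 + 2*64))*(-5405) = (-2315 + (35 + 128))*(-5405) = (-2315 + 163)*(-5405) = -2152*(-5405) = 11631560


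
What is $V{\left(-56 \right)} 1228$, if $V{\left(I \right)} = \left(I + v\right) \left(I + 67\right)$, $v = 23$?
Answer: $-445764$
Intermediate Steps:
$V{\left(I \right)} = \left(23 + I\right) \left(67 + I\right)$ ($V{\left(I \right)} = \left(I + 23\right) \left(I + 67\right) = \left(23 + I\right) \left(67 + I\right)$)
$V{\left(-56 \right)} 1228 = \left(1541 + \left(-56\right)^{2} + 90 \left(-56\right)\right) 1228 = \left(1541 + 3136 - 5040\right) 1228 = \left(-363\right) 1228 = -445764$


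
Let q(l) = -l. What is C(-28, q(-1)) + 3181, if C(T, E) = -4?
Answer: 3177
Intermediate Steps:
C(-28, q(-1)) + 3181 = -4 + 3181 = 3177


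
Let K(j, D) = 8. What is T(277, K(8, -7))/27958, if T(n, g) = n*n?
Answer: 76729/27958 ≈ 2.7444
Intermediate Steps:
T(n, g) = n²
T(277, K(8, -7))/27958 = 277²/27958 = 76729*(1/27958) = 76729/27958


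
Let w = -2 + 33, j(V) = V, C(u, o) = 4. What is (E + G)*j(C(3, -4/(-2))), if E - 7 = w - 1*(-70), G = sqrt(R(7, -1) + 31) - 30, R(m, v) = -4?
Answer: 312 + 12*sqrt(3) ≈ 332.78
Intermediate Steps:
G = -30 + 3*sqrt(3) (G = sqrt(-4 + 31) - 30 = sqrt(27) - 30 = 3*sqrt(3) - 30 = -30 + 3*sqrt(3) ≈ -24.804)
w = 31
E = 108 (E = 7 + (31 - 1*(-70)) = 7 + (31 + 70) = 7 + 101 = 108)
(E + G)*j(C(3, -4/(-2))) = (108 + (-30 + 3*sqrt(3)))*4 = (78 + 3*sqrt(3))*4 = 312 + 12*sqrt(3)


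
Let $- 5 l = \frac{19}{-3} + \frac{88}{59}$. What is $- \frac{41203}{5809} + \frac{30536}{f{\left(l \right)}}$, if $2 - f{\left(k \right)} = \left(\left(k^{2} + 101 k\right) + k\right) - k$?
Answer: $- \frac{17756659889129}{55019176712} \approx -322.74$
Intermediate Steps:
$l = \frac{857}{885}$ ($l = - \frac{\frac{19}{-3} + \frac{88}{59}}{5} = - \frac{19 \left(- \frac{1}{3}\right) + 88 \cdot \frac{1}{59}}{5} = - \frac{- \frac{19}{3} + \frac{88}{59}}{5} = \left(- \frac{1}{5}\right) \left(- \frac{857}{177}\right) = \frac{857}{885} \approx 0.96836$)
$f{\left(k \right)} = 2 - k^{2} - 101 k$ ($f{\left(k \right)} = 2 - \left(\left(\left(k^{2} + 101 k\right) + k\right) - k\right) = 2 - \left(\left(k^{2} + 102 k\right) - k\right) = 2 - \left(k^{2} + 101 k\right) = 2 - k^{2} - 101 k$)
$- \frac{41203}{5809} + \frac{30536}{f{\left(l \right)}} = - \frac{41203}{5809} + \frac{30536}{2 - \left(\frac{857}{885}\right)^{2} - \frac{86557}{885}} = \left(-41203\right) \frac{1}{5809} + \frac{30536}{2 - \frac{734449}{783225} - \frac{86557}{885}} = - \frac{41203}{5809} + \frac{30536}{2 - \frac{734449}{783225} - \frac{86557}{885}} = - \frac{41203}{5809} + \frac{30536}{- \frac{75770944}{783225}} = - \frac{41203}{5809} + 30536 \left(- \frac{783225}{75770944}\right) = - \frac{41203}{5809} - \frac{2989569825}{9471368} = - \frac{17756659889129}{55019176712}$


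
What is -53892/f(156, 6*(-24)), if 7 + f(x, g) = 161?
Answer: -26946/77 ≈ -349.95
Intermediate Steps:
f(x, g) = 154 (f(x, g) = -7 + 161 = 154)
-53892/f(156, 6*(-24)) = -53892/154 = -53892*1/154 = -26946/77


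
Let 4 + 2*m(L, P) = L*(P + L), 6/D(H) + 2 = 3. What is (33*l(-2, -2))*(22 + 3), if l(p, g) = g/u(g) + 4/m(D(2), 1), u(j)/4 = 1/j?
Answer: 18975/19 ≈ 998.68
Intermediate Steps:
D(H) = 6 (D(H) = 6/(-2 + 3) = 6/1 = 6*1 = 6)
m(L, P) = -2 + L*(L + P)/2 (m(L, P) = -2 + (L*(P + L))/2 = -2 + (L*(L + P))/2 = -2 + L*(L + P)/2)
u(j) = 4/j
l(p, g) = 4/19 + g²/4 (l(p, g) = g/((4/g)) + 4/(-2 + (½)*6² + (½)*6*1) = g*(g/4) + 4/(-2 + (½)*36 + 3) = g²/4 + 4/(-2 + 18 + 3) = g²/4 + 4/19 = 4/19 + g²/4)
(33*l(-2, -2))*(22 + 3) = (33*(4/19 + (¼)*(-2)²))*(22 + 3) = (33*(4/19 + (¼)*4))*25 = (33*(4/19 + 1))*25 = (33*(23/19))*25 = (759/19)*25 = 18975/19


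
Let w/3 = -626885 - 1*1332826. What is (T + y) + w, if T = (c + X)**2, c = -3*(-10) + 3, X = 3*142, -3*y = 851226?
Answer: -5952194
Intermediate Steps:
y = -283742 (y = -1/3*851226 = -283742)
X = 426
c = 33 (c = 30 + 3 = 33)
T = 210681 (T = (33 + 426)**2 = 459**2 = 210681)
w = -5879133 (w = 3*(-626885 - 1*1332826) = 3*(-626885 - 1332826) = 3*(-1959711) = -5879133)
(T + y) + w = (210681 - 283742) - 5879133 = -73061 - 5879133 = -5952194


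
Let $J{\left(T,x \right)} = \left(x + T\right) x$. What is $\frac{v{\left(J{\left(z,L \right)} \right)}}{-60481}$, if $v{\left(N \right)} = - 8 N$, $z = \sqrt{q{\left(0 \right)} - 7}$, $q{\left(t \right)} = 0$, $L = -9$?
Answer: $\frac{648}{60481} - \frac{72 i \sqrt{7}}{60481} \approx 0.010714 - 0.0031497 i$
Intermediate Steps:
$z = i \sqrt{7}$ ($z = \sqrt{0 - 7} = \sqrt{-7} = i \sqrt{7} \approx 2.6458 i$)
$J{\left(T,x \right)} = x \left(T + x\right)$ ($J{\left(T,x \right)} = \left(T + x\right) x = x \left(T + x\right)$)
$\frac{v{\left(J{\left(z,L \right)} \right)}}{-60481} = \frac{\left(-8\right) \left(- 9 \left(i \sqrt{7} - 9\right)\right)}{-60481} = - 8 \left(- 9 \left(-9 + i \sqrt{7}\right)\right) \left(- \frac{1}{60481}\right) = - 8 \left(81 - 9 i \sqrt{7}\right) \left(- \frac{1}{60481}\right) = \left(-648 + 72 i \sqrt{7}\right) \left(- \frac{1}{60481}\right) = \frac{648}{60481} - \frac{72 i \sqrt{7}}{60481}$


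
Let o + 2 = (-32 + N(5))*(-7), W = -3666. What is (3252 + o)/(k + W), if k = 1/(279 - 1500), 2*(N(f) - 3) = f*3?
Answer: -8304021/8952374 ≈ -0.92758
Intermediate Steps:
N(f) = 3 + 3*f/2 (N(f) = 3 + (f*3)/2 = 3 + (3*f)/2 = 3 + 3*f/2)
k = -1/1221 (k = 1/(-1221) = -1/1221 ≈ -0.00081900)
o = 297/2 (o = -2 + (-32 + (3 + (3/2)*5))*(-7) = -2 + (-32 + (3 + 15/2))*(-7) = -2 + (-32 + 21/2)*(-7) = -2 - 43/2*(-7) = -2 + 301/2 = 297/2 ≈ 148.50)
(3252 + o)/(k + W) = (3252 + 297/2)/(-1/1221 - 3666) = 6801/(2*(-4476187/1221)) = (6801/2)*(-1221/4476187) = -8304021/8952374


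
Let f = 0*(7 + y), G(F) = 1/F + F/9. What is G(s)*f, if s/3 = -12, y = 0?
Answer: 0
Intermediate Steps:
s = -36 (s = 3*(-12) = -36)
G(F) = 1/F + F/9 (G(F) = 1/F + F*(1/9) = 1/F + F/9)
f = 0 (f = 0*(7 + 0) = 0*7 = 0)
G(s)*f = (1/(-36) + (1/9)*(-36))*0 = (-1/36 - 4)*0 = -145/36*0 = 0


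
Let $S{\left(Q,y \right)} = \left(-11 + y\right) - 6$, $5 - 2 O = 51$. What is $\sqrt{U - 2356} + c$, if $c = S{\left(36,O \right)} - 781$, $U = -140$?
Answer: $-821 + 8 i \sqrt{39} \approx -821.0 + 49.96 i$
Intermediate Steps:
$O = -23$ ($O = \frac{5}{2} - \frac{51}{2} = -23$)
$S{\left(Q,y \right)} = -17 + y$
$c = -821$ ($c = \left(-17 - 23\right) - 781 = -40 - 781 = -821$)
$\sqrt{U - 2356} + c = \sqrt{-140 - 2356} - 821 = \sqrt{-2496} - 821 = 8 i \sqrt{39} - 821 = -821 + 8 i \sqrt{39}$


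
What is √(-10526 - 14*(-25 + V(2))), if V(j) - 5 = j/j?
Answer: 6*I*√285 ≈ 101.29*I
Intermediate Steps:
V(j) = 6 (V(j) = 5 + j/j = 5 + 1 = 6)
√(-10526 - 14*(-25 + V(2))) = √(-10526 - 14*(-25 + 6)) = √(-10526 - 14*(-19)) = √(-10526 - 1*(-266)) = √(-10526 + 266) = √(-10260) = 6*I*√285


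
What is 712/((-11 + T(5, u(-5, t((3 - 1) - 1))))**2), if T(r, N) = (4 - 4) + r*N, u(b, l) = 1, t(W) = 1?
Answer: 178/9 ≈ 19.778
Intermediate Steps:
T(r, N) = N*r (T(r, N) = 0 + N*r = N*r)
712/((-11 + T(5, u(-5, t((3 - 1) - 1))))**2) = 712/((-11 + 1*5)**2) = 712/((-11 + 5)**2) = 712/((-6)**2) = 712/36 = 712*(1/36) = 178/9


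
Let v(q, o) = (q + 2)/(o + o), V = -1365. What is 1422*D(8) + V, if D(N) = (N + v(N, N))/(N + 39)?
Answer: -207561/188 ≈ -1104.0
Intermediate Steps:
v(q, o) = (2 + q)/(2*o) (v(q, o) = (2 + q)/((2*o)) = (2 + q)*(1/(2*o)) = (2 + q)/(2*o))
D(N) = (N + (2 + N)/(2*N))/(39 + N) (D(N) = (N + (2 + N)/(2*N))/(N + 39) = (N + (2 + N)/(2*N))/(39 + N))
1422*D(8) + V = 1422*((1 + 8² + (½)*8)/(8*(39 + 8))) - 1365 = 1422*((⅛)*(1 + 64 + 4)/47) - 1365 = 1422*((⅛)*(1/47)*69) - 1365 = 1422*(69/376) - 1365 = 49059/188 - 1365 = -207561/188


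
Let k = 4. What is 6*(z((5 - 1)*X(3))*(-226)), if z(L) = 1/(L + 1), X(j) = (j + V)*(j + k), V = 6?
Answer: -1356/253 ≈ -5.3597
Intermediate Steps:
X(j) = (4 + j)*(6 + j) (X(j) = (j + 6)*(j + 4) = (6 + j)*(4 + j) = (4 + j)*(6 + j))
z(L) = 1/(1 + L)
6*(z((5 - 1)*X(3))*(-226)) = 6*(-226/(1 + (5 - 1)*(24 + 3² + 10*3))) = 6*(-226/(1 + 4*(24 + 9 + 30))) = 6*(-226/(1 + 4*63)) = 6*(-226/(1 + 252)) = 6*(-226/253) = -1356/253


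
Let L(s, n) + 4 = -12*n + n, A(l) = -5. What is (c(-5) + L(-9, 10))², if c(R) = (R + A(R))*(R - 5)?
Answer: 196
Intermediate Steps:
L(s, n) = -4 - 11*n (L(s, n) = -4 + (-12*n + n) = -4 - 11*n)
c(R) = (-5 + R)² (c(R) = (R - 5)*(R - 5) = (-5 + R)*(-5 + R) = (-5 + R)²)
(c(-5) + L(-9, 10))² = ((25 + (-5)² - 10*(-5)) + (-4 - 11*10))² = ((25 + 25 + 50) + (-4 - 110))² = (100 - 114)² = (-14)² = 196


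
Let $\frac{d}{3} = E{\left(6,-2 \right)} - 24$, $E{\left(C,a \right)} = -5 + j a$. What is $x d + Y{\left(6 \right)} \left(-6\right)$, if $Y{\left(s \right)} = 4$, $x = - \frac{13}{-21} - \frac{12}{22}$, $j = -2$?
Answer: $- \frac{2273}{77} \approx -29.519$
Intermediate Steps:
$E{\left(C,a \right)} = -5 - 2 a$
$d = -75$ ($d = 3 \left(\left(-5 - -4\right) - 24\right) = 3 \left(\left(-5 + 4\right) - 24\right) = 3 \left(-1 - 24\right) = 3 \left(-25\right) = -75$)
$x = \frac{17}{231}$ ($x = \left(-13\right) \left(- \frac{1}{21}\right) - \frac{6}{11} = \frac{13}{21} - \frac{6}{11} = \frac{17}{231} \approx 0.073593$)
$x d + Y{\left(6 \right)} \left(-6\right) = \frac{17}{231} \left(-75\right) + 4 \left(-6\right) = - \frac{425}{77} - 24 = - \frac{2273}{77}$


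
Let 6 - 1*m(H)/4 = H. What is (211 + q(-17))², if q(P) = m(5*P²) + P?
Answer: 30935844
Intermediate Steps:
m(H) = 24 - 4*H
q(P) = 24 + P - 20*P² (q(P) = (24 - 20*P²) + P = 24 + P - 20*P²)
(211 + q(-17))² = (211 + (24 - 17 - 20*(-17)²))² = (211 + (24 - 17 - 20*289))² = (211 + (24 - 17 - 5780))² = (211 - 5773)² = (-5562)² = 30935844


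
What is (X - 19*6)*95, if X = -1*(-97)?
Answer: -1615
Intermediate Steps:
X = 97
(X - 19*6)*95 = (97 - 19*6)*95 = (97 - 114)*95 = -17*95 = -1615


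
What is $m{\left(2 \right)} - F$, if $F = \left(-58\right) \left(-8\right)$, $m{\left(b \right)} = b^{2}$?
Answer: $-460$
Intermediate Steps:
$F = 464$
$m{\left(2 \right)} - F = 2^{2} - 464 = 4 - 464 = -460$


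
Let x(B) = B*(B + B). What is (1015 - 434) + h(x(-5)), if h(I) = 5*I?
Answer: 831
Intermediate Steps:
x(B) = 2*B² (x(B) = B*(2*B) = 2*B²)
(1015 - 434) + h(x(-5)) = (1015 - 434) + 5*(2*(-5)²) = 581 + 5*(2*25) = 581 + 5*50 = 581 + 250 = 831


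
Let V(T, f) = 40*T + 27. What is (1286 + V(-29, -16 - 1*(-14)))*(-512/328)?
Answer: -9792/41 ≈ -238.83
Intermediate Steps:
V(T, f) = 27 + 40*T
(1286 + V(-29, -16 - 1*(-14)))*(-512/328) = (1286 + (27 + 40*(-29)))*(-512/328) = (1286 + (27 - 1160))*(-512*1/328) = (1286 - 1133)*(-64/41) = 153*(-64/41) = -9792/41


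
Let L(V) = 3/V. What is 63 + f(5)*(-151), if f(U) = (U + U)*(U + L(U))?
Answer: -8393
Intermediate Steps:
f(U) = 2*U*(U + 3/U) (f(U) = (U + U)*(U + 3/U) = (2*U)*(U + 3/U) = 2*U*(U + 3/U))
63 + f(5)*(-151) = 63 + (6 + 2*5²)*(-151) = 63 + (6 + 2*25)*(-151) = 63 + (6 + 50)*(-151) = 63 + 56*(-151) = 63 - 8456 = -8393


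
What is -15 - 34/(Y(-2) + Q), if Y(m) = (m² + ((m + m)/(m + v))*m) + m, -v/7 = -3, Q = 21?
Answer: -7321/445 ≈ -16.452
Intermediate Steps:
v = 21 (v = -7*(-3) = 21)
Y(m) = m + m² + 2*m²/(21 + m) (Y(m) = (m² + ((m + m)/(m + 21))*m) + m = (m² + ((2*m)/(21 + m))*m) + m = (m² + (2*m/(21 + m))*m) + m = (m² + 2*m²/(21 + m)) + m = m + m² + 2*m²/(21 + m))
-15 - 34/(Y(-2) + Q) = -15 - 34/(-2*(21 + (-2)² + 24*(-2))/(21 - 2) + 21) = -15 - 34/(-2*(21 + 4 - 48)/19 + 21) = -15 - 34/(-2*1/19*(-23) + 21) = -15 - 34/(46/19 + 21) = -15 - 34/445/19 = -15 - 34*19/445 = -15 - 646/445 = -7321/445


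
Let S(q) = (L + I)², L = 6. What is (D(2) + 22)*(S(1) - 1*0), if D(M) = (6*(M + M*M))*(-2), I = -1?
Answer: -1250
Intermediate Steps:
S(q) = 25 (S(q) = (6 - 1)² = 5² = 25)
D(M) = -12*M - 12*M² (D(M) = (6*(M + M²))*(-2) = (6*M + 6*M²)*(-2) = -12*M - 12*M²)
(D(2) + 22)*(S(1) - 1*0) = (-12*2*(1 + 2) + 22)*(25 - 1*0) = (-12*2*3 + 22)*(25 + 0) = (-72 + 22)*25 = -50*25 = -1250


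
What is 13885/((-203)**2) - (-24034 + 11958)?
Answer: 497653769/41209 ≈ 12076.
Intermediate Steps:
13885/((-203)**2) - (-24034 + 11958) = 13885/41209 - 1*(-12076) = 13885*(1/41209) + 12076 = 13885/41209 + 12076 = 497653769/41209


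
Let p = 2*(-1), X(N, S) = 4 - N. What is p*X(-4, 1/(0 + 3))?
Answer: -16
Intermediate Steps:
p = -2
p*X(-4, 1/(0 + 3)) = -2*(4 - 1*(-4)) = -2*(4 + 4) = -2*8 = -16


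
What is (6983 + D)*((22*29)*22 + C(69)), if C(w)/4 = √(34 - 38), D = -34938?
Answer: -392376380 - 223640*I ≈ -3.9238e+8 - 2.2364e+5*I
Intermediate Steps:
C(w) = 8*I (C(w) = 4*√(34 - 38) = 4*√(-4) = 4*(2*I) = 8*I)
(6983 + D)*((22*29)*22 + C(69)) = (6983 - 34938)*((22*29)*22 + 8*I) = -27955*(638*22 + 8*I) = -27955*(14036 + 8*I) = -392376380 - 223640*I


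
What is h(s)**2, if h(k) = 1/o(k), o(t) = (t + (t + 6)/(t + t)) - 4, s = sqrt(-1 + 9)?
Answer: 16/(-14 + 11*sqrt(2))**2 ≈ 6.6055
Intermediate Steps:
s = 2*sqrt(2) (s = sqrt(8) = 2*sqrt(2) ≈ 2.8284)
o(t) = -4 + t + (6 + t)/(2*t) (o(t) = (t + (6 + t)/((2*t))) - 4 = (t + (6 + t)*(1/(2*t))) - 4 = (t + (6 + t)/(2*t)) - 4 = -4 + t + (6 + t)/(2*t))
h(k) = 1/(-7/2 + k + 3/k)
h(s)**2 = (2*(2*sqrt(2))/(6 + (2*sqrt(2))*(-7 + 2*(2*sqrt(2)))))**2 = (2*(2*sqrt(2))/(6 + (2*sqrt(2))*(-7 + 4*sqrt(2))))**2 = (2*(2*sqrt(2))/(6 + 2*sqrt(2)*(-7 + 4*sqrt(2))))**2 = (4*sqrt(2)/(6 + 2*sqrt(2)*(-7 + 4*sqrt(2))))**2 = 32/(6 + 2*sqrt(2)*(-7 + 4*sqrt(2)))**2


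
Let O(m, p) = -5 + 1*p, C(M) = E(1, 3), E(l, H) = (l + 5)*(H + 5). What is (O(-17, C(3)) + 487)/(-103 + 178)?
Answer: 106/15 ≈ 7.0667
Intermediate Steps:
E(l, H) = (5 + H)*(5 + l) (E(l, H) = (5 + l)*(5 + H) = (5 + H)*(5 + l))
C(M) = 48 (C(M) = 25 + 5*3 + 5*1 + 3*1 = 25 + 15 + 5 + 3 = 48)
O(m, p) = -5 + p
(O(-17, C(3)) + 487)/(-103 + 178) = ((-5 + 48) + 487)/(-103 + 178) = (43 + 487)/75 = (1/75)*530 = 106/15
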